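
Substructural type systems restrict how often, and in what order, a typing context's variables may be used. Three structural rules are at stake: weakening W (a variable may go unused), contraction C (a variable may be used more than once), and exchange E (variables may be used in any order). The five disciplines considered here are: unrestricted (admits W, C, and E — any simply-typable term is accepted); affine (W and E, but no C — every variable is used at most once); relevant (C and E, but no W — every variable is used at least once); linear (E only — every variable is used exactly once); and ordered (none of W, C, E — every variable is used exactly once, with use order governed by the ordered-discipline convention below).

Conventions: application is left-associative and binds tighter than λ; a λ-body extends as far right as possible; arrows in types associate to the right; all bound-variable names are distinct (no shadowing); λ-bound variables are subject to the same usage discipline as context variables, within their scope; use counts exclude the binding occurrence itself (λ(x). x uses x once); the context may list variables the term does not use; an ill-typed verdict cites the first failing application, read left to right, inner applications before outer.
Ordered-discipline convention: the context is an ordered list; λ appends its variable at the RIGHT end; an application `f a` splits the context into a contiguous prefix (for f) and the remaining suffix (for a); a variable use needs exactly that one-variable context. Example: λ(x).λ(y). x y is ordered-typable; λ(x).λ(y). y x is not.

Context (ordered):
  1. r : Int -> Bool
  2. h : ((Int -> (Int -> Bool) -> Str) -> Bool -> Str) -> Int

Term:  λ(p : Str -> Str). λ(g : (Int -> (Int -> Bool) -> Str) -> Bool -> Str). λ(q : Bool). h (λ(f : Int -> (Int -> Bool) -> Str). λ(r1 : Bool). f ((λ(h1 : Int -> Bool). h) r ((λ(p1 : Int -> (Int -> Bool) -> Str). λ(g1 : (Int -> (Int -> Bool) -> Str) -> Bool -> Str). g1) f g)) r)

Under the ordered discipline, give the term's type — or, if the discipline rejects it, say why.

not well-typed under ordered — needs contraction — r ×2, h ×2, f ×2; p, q, r1, h1, p1 left unused
usage: r=2; h=2; p (bound)=0; g (bound)=1; q (bound)=0; f (bound)=2; r1 (bound)=0; h1 (bound)=0; p1 (bound)=0; g1 (bound)=1
use order (left to right): h, f, h, r, g1, f, g, r
typing: well-typed at (Str -> Str) -> ((Int -> (Int -> Bool) -> Str) -> Bool -> Str) -> Bool -> Int
across the five disciplines: ordered ✗ · linear ✗ · affine ✗ · relevant ✗ · unrestricted ✓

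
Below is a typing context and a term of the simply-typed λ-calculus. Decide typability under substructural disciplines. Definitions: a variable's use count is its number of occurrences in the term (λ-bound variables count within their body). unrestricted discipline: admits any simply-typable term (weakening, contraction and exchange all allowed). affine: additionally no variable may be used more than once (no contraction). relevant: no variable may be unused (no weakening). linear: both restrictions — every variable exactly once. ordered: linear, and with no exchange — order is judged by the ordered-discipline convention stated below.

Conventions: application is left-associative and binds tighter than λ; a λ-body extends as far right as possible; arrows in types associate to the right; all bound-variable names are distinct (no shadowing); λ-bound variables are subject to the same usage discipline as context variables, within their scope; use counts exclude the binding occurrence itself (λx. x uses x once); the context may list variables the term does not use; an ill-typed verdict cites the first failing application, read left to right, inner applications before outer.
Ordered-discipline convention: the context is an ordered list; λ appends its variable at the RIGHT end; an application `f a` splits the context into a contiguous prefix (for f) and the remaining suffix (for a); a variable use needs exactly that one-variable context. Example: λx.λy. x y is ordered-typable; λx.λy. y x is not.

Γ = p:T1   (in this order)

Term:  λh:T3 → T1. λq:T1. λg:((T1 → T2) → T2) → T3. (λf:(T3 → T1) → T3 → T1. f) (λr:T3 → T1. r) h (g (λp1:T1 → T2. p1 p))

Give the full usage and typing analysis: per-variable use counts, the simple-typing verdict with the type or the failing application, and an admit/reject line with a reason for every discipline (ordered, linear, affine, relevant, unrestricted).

use counts: p=1; h [bound]=1; q [bound]=0; g [bound]=1; f [bound]=1; r [bound]=1; p1 [bound]=1
use order (left to right): f, r, h, g, p1, p
typing: the term checks, with type (T3 → T1) → T1 → (((T1 → T2) → T2) → T3) → T1
ordered: ✗, q never used (weakening)
linear: ✗, q never used (weakening)
affine: ✓, p, h, q, g, f, r, p1: no repeats, contraction unneeded
relevant: ✗, q never used (weakening)
unrestricted: ✓, type-checks ((T3 → T1) → T1 → (((T1 → T2) → T2) → T3) → T1) and nothing is barred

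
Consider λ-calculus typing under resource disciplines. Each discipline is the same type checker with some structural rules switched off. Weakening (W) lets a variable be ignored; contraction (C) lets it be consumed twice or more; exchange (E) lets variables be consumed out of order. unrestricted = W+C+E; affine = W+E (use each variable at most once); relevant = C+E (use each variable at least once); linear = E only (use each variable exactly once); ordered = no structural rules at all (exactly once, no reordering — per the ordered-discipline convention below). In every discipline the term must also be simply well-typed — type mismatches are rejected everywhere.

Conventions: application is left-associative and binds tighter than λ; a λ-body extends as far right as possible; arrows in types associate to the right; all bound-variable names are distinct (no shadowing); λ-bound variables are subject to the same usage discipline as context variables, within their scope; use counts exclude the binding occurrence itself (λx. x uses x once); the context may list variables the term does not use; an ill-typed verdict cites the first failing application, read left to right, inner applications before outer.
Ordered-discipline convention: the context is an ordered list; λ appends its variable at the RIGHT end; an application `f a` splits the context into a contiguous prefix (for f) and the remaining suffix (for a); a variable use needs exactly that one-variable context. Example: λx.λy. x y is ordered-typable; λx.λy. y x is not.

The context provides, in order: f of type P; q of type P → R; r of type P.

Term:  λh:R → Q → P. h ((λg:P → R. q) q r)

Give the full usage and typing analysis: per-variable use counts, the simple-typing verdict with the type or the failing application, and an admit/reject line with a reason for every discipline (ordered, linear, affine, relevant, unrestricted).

usage: f: 0×, q: 2×, r: 1×, h [bound]: 1×, g [bound]: 0×
uses in reading order: h, q, q, r
typing: the term checks, with type (R → Q → P) → Q → P
ordered: ✗, uses contraction: q ×2; needs weakening: f, g unused
linear: ✗, uses contraction: q ×2; needs weakening: f, g unused
affine: ✗, uses contraction: q ×2
relevant: ✗, needs weakening: f, g unused
unrestricted: ✓, type-checks ((R → Q → P) → Q → P) and nothing is barred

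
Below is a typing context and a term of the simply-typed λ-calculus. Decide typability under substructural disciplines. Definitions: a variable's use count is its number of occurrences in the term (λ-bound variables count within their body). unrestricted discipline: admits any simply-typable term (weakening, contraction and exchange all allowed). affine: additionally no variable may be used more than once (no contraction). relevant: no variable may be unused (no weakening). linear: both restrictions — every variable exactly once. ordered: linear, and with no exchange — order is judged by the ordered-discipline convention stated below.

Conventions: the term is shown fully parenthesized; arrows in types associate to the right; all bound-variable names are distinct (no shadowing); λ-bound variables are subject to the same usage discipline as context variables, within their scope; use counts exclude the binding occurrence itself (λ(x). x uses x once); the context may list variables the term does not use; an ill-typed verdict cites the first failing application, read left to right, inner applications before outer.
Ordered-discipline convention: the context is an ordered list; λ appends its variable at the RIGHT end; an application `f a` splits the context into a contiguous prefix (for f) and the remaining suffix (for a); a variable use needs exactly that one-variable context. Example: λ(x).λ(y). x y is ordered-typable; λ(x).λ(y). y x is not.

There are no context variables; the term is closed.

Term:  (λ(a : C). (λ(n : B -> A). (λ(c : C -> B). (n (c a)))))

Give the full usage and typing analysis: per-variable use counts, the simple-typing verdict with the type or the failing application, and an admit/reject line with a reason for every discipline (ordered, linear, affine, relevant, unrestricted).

usage: a [bound] ×1; n [bound] ×1; c [bound] ×1
use order (left to right): n, c, a
typing: well-typed at C -> (B -> A) -> (C -> B) -> A
ordered: ✗ — use order n, c, a needs exchange
linear: ✓ — each of a, n, c used exactly once
affine: ✓ — at most one use each (a, n, c)
relevant: ✓ — a, n, c: all used, weakening unneeded
unrestricted: ✓ — well-typed at C -> (B -> A) -> (C -> B) -> A; no restrictions here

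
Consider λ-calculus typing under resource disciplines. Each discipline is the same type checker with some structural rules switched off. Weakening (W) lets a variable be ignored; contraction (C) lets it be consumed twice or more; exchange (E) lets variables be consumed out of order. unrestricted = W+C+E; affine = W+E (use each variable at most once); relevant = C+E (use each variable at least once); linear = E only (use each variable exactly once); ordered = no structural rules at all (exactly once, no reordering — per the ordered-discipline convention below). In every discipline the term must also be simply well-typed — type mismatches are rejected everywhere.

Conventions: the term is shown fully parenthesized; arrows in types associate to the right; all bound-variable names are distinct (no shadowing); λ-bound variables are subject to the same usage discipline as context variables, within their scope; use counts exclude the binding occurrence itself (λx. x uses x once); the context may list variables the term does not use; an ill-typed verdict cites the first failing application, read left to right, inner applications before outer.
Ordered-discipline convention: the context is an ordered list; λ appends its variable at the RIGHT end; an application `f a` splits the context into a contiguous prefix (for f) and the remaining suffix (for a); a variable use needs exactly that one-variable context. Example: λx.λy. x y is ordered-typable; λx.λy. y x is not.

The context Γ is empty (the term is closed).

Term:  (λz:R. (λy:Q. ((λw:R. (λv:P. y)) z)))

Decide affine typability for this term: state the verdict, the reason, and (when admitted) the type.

yes — at most one use each (z, y, w, v); term : R → Q → P → Q
usage: z (λ-bound) ×1; y (λ-bound) ×1; w (λ-bound) ×0; v (λ-bound) ×0
left-to-right use order: y, z
typing: the term checks, with type R → Q → P → Q
across the five disciplines: ordered ✗ · linear ✗ · affine ✓ · relevant ✗ · unrestricted ✓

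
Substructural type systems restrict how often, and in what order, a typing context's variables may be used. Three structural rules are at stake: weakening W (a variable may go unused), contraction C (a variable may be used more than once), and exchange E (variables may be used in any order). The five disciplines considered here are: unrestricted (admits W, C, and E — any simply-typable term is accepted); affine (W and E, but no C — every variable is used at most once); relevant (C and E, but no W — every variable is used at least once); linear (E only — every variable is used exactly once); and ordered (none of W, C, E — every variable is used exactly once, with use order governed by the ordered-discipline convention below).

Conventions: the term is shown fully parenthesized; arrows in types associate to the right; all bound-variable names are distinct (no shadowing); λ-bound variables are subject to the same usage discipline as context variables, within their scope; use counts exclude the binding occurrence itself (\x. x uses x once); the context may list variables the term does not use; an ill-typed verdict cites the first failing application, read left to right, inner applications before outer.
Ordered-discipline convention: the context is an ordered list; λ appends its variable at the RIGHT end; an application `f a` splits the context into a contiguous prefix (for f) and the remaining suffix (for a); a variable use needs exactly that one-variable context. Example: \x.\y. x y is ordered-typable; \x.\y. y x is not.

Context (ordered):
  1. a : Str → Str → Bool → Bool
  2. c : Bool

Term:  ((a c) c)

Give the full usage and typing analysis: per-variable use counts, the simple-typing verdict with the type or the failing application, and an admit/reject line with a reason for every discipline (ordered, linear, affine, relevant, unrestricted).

use counts: a ×1, c ×2
uses in reading order: a, c, c
typing: ill-typed: an application expects Str but receives Bool
ordered: ✗ — not simply typable
linear: ✗ — fails simple typing
affine: ✗ — a type mismatch blocks all five
relevant: ✗ — the type mismatch rejects it
unrestricted: ✗ — not simply typable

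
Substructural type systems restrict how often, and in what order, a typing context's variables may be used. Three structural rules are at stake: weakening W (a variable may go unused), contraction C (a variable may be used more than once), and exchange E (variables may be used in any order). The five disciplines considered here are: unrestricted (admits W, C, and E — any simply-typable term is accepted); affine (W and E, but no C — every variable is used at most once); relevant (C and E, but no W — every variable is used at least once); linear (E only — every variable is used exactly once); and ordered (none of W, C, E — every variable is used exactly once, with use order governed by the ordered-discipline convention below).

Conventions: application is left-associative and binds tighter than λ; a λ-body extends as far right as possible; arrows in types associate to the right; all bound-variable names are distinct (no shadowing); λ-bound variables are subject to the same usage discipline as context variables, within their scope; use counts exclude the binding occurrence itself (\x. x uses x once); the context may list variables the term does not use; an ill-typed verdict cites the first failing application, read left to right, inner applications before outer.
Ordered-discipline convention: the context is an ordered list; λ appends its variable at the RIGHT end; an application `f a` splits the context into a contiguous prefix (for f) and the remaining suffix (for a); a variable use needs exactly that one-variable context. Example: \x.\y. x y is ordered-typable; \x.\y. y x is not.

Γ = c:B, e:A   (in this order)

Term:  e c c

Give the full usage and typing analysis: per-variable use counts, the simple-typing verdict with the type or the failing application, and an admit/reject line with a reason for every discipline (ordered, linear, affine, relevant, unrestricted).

usage: c=2, e=1
order of uses: e, c, c
typing: ill-typed: non-arrow in function slot: A
ordered: ✗, fails simple typing
linear: ✗, a type mismatch blocks all five
affine: ✗, the type mismatch rejects it
relevant: ✗, not simply typable
unrestricted: ✗, fails simple typing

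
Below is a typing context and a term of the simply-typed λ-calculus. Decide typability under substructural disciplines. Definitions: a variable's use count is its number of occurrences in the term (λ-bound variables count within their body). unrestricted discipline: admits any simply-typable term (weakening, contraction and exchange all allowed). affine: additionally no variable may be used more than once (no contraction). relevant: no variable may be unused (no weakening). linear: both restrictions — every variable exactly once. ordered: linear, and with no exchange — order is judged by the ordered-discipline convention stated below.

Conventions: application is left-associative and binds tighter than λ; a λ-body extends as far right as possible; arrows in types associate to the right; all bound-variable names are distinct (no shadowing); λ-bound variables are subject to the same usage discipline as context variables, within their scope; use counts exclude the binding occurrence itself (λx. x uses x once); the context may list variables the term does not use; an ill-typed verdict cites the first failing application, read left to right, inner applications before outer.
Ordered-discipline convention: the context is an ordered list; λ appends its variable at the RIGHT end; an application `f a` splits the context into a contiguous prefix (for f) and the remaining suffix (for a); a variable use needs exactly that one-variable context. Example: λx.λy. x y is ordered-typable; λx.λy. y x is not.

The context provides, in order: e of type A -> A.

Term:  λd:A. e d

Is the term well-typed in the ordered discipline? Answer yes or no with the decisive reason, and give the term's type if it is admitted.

yes — e, d once each; derivable with no W/C/E; term : A -> A
usage: e=1, d [bound]=1
order of uses: e, d
typing: the term checks, with type A -> A
summary: ordered ✓ | linear ✓ | affine ✓ | relevant ✓ | unrestricted ✓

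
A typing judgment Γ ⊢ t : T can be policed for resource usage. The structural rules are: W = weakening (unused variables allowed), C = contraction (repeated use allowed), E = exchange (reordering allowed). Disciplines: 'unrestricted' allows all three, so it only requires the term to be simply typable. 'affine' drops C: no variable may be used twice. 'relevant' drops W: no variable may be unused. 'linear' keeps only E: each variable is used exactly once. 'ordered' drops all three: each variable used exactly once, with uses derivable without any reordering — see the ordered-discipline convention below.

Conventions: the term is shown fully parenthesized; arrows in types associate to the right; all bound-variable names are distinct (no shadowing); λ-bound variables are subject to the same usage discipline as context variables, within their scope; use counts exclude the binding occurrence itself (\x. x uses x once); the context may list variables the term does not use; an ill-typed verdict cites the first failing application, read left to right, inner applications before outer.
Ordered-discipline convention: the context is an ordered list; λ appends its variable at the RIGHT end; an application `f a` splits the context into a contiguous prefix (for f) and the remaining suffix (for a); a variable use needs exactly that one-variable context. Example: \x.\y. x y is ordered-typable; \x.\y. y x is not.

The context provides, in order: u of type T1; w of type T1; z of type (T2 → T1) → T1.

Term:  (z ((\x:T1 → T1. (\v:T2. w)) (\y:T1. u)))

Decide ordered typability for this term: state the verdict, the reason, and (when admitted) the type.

no — x, v, y left unused
variable uses: u ×1; w ×1; z ×1; x (bound) ×0; v (bound) ×0; y (bound) ×0
uses in reading order: z, w, u
typing: ✓ — T1
summary: ordered ✗; linear ✗; affine ✓; relevant ✗; unrestricted ✓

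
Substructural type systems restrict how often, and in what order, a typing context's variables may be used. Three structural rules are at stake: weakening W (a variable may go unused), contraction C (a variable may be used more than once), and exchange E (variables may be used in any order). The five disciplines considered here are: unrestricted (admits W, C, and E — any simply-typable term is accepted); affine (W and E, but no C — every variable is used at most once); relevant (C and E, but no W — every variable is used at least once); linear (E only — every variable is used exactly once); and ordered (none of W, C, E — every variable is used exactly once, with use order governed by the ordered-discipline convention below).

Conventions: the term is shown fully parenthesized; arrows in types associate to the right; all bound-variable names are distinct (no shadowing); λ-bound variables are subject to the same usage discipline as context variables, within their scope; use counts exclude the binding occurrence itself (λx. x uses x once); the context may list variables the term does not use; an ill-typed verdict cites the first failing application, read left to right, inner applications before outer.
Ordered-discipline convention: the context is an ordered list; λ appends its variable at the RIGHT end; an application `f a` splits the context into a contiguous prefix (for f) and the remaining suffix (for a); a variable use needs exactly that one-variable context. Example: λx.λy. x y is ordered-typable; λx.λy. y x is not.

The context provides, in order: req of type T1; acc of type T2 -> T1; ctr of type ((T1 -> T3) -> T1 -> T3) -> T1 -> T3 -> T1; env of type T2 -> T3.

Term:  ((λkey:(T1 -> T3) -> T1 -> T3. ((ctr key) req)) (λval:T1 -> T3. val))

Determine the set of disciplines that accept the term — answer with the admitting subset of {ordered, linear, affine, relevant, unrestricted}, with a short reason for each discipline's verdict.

admitted in: affine, unrestricted
variable uses: req: 1×, acc: 0×, ctr: 1×, env: 0×, key (λ-bound): 1×, val (λ-bound): 1×
order of uses: ctr, key, req, val
typing: ✓ — T3 -> T1
ordered: ✗ — needs weakening: acc, env unused
linear: ✗ — needs weakening: acc, env unused
affine: ✓ — at most one use each (req, acc, ctr, env, key, val)
relevant: ✗ — needs weakening: acc, env unused
unrestricted: ✓ — type-checks (T3 -> T1) and nothing is barred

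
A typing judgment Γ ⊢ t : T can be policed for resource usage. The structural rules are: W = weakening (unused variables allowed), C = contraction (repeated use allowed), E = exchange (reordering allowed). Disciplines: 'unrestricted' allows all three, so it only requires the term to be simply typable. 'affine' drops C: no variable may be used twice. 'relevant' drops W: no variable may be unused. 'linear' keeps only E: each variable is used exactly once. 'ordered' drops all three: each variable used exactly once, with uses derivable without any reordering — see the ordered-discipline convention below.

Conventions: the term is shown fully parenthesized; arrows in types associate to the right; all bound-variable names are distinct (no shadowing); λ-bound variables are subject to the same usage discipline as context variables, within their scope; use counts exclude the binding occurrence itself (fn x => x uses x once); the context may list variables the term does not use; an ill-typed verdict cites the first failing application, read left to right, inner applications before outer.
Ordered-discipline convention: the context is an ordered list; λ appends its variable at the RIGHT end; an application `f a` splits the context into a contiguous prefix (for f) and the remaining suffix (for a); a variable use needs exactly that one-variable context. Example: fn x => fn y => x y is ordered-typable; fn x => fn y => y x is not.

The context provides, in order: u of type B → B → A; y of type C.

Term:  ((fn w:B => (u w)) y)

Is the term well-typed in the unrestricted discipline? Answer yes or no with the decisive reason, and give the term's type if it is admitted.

no — fails simple typing
counts: u: 1; y: 1; w (bound): 1
order of uses: u, w, y
typing: ill-typed: an argument C mismatches the expected B
all disciplines: ordered ✗, linear ✗, affine ✗, relevant ✗, unrestricted ✗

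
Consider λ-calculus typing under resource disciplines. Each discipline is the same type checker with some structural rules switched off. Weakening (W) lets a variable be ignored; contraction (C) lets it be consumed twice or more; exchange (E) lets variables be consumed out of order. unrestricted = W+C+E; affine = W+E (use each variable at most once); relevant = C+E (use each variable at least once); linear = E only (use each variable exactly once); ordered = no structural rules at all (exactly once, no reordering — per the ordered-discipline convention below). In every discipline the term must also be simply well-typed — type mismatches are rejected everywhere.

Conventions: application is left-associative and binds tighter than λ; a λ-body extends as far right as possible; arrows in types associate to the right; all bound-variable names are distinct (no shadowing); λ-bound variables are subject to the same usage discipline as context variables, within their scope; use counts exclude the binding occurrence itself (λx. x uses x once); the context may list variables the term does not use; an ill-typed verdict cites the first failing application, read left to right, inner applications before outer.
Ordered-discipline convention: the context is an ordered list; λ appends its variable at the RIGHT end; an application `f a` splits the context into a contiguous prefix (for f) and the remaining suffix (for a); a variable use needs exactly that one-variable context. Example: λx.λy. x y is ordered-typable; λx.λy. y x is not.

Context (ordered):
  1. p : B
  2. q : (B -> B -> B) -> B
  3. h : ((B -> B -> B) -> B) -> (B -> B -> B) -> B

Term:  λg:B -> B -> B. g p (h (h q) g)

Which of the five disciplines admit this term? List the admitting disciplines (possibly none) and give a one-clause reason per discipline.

admitting disciplines: relevant, unrestricted
usage: p: 1×; q: 1×; h: 2×; g (bound): 2×
use order (left to right): g, p, h, h, q, g
typing: ✓ — (B -> B -> B) -> B
ordered: ✗, repeated use of h ×2, g ×2
linear: ✗, repeated use of h ×2, g ×2
affine: ✗, repeated use of h ×2, g ×2
relevant: ✓, none of p, q, h, g goes unused
unrestricted: ✓, typability at (B -> B -> B) -> B is all that's needed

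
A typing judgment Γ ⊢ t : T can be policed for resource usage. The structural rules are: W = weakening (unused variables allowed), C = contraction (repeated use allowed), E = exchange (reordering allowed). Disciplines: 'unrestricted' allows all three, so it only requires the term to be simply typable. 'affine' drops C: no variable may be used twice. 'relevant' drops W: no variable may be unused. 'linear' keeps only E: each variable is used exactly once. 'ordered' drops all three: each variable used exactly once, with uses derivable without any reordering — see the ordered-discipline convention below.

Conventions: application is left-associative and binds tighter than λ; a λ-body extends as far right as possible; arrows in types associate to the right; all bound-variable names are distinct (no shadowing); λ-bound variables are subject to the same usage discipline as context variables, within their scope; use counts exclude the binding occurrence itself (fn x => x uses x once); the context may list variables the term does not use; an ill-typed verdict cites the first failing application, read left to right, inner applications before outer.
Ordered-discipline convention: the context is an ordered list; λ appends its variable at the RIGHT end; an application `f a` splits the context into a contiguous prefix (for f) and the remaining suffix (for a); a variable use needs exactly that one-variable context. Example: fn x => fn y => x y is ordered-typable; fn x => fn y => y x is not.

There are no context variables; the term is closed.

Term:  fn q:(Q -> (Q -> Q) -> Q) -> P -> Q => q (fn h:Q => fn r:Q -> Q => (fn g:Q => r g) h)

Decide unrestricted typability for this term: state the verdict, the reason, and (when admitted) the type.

yes — type-checks (((Q -> (Q -> Q) -> Q) -> P -> Q) -> P -> Q) and nothing is barred; term : ((Q -> (Q -> Q) -> Q) -> P -> Q) -> P -> Q
use counts: q (λ-bound)=1, h (λ-bound)=1, r (λ-bound)=1, g (λ-bound)=1
uses in reading order: q, r, g, h
typing: well-typed at ((Q -> (Q -> Q) -> Q) -> P -> Q) -> P -> Q
across the five disciplines: ordered ✗; linear ✓; affine ✓; relevant ✓; unrestricted ✓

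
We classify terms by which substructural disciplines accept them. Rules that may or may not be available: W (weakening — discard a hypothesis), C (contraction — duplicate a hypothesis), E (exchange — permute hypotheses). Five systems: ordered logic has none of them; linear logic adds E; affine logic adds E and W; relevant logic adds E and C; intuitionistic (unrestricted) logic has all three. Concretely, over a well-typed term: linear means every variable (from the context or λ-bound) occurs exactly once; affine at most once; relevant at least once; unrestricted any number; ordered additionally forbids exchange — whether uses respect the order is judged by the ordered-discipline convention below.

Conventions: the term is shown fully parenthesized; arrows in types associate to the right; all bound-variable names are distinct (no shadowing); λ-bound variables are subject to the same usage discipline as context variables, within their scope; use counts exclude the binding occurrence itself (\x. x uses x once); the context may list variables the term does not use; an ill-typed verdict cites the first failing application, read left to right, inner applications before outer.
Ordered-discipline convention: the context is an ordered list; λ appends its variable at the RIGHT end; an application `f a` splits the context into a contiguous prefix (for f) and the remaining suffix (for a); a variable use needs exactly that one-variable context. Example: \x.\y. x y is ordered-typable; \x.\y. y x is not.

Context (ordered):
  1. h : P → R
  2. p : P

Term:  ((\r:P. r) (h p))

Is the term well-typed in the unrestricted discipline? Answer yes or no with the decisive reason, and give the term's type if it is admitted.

no — fails simple typing
usage: h: 1×; p: 1×; r (λ-bound): 1×
uses in reading order: r, h, p
typing: ill-typed: a function awaiting P gets R
per-discipline verdicts: ordered ✗; linear ✗; affine ✗; relevant ✗; unrestricted ✗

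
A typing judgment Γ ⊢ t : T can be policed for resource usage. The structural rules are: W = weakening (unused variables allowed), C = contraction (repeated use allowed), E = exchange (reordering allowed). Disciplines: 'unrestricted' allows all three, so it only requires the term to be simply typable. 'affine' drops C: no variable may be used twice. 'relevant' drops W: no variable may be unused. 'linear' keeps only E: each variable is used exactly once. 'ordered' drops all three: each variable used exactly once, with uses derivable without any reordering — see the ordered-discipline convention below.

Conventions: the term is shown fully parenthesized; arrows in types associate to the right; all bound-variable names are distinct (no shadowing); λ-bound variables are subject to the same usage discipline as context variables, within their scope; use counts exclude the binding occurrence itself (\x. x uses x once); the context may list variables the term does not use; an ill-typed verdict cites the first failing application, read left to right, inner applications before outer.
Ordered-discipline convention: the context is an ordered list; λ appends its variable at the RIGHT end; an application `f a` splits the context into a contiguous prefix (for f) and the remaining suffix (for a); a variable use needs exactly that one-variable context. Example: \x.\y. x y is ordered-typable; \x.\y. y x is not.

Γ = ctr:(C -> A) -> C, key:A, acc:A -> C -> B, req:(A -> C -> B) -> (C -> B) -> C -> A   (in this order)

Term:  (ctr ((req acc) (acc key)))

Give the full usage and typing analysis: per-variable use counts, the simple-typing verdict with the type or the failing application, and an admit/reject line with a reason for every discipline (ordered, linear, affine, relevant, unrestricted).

usage: ctr: 1, key: 1, acc: 2, req: 1
use order (left to right): ctr, req, acc, acc, key
typing: well-typed at C
ordered ✗ (uses contraction: acc ×2)
linear ✗ (uses contraction: acc ×2)
affine ✗ (uses contraction: acc ×2)
relevant ✓ (every one of ctr, key, acc, req appears)
unrestricted ✓ (type-checks (C) and nothing is barred)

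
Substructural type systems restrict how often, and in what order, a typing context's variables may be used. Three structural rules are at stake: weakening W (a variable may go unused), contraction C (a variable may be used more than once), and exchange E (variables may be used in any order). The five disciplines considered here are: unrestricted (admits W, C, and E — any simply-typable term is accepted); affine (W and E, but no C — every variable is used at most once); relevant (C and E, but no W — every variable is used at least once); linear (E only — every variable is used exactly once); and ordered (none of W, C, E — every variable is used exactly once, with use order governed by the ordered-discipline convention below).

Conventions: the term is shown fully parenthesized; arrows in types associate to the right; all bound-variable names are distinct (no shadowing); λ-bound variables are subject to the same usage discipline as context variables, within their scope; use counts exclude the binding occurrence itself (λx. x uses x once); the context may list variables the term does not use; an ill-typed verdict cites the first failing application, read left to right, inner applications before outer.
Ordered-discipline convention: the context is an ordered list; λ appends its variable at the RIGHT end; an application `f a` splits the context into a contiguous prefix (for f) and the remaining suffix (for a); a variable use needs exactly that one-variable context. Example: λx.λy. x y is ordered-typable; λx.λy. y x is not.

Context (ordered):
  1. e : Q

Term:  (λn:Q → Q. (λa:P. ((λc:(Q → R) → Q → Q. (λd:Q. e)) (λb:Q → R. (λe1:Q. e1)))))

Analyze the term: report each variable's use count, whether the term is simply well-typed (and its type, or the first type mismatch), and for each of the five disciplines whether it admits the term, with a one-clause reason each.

variable uses: e=1, n (bound)=0, a (bound)=0, c (bound)=0, d (bound)=0, b (bound)=0, e1 (bound)=1
uses in reading order: e, e1
typing: the term checks, with type (Q → Q) → P → Q → Q
ordered: ✗, needs weakening: n, a, c, d, b unused
linear: ✗, needs weakening: n, a, c, d, b unused
affine: ✓, at most one use each (e, n, a, c, d, b, e1)
relevant: ✗, needs weakening: n, a, c, d, b unused
unrestricted: ✓, typability at (Q → Q) → P → Q → Q is all that's needed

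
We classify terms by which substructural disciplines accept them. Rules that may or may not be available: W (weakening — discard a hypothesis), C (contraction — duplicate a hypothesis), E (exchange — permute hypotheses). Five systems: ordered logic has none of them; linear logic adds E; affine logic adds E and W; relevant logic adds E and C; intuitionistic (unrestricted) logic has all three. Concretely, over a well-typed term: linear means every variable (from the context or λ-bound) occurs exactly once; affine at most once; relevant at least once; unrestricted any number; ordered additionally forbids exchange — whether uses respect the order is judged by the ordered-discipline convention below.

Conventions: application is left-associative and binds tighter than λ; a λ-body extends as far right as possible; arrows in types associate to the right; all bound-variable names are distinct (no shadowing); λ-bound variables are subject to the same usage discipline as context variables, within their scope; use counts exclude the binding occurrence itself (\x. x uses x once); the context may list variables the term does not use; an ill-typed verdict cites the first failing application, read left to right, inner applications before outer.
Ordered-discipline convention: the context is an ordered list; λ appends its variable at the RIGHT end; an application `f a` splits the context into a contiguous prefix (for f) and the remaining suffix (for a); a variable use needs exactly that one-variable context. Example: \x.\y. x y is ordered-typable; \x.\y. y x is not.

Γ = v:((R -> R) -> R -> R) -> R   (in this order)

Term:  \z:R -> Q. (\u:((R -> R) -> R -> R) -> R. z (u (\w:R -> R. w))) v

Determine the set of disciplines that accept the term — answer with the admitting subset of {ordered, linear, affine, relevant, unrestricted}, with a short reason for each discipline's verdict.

accepted by: linear, affine, relevant, unrestricted
usage: v=1, z [bound]=1, u [bound]=1, w [bound]=1
left-to-right use order: z, u, w, v
typing: the term checks, with type (R -> Q) -> Q
ordered: ✗, use order z, u, w, v needs exchange
linear: ✓, exactly-once usage across v, z, u, w
affine: ✓, v, z, u, w: no repeats, contraction unneeded
relevant: ✓, at least one use each (v, z, u, w)
unrestricted: ✓, well-typed at (R -> Q) -> Q; no restrictions here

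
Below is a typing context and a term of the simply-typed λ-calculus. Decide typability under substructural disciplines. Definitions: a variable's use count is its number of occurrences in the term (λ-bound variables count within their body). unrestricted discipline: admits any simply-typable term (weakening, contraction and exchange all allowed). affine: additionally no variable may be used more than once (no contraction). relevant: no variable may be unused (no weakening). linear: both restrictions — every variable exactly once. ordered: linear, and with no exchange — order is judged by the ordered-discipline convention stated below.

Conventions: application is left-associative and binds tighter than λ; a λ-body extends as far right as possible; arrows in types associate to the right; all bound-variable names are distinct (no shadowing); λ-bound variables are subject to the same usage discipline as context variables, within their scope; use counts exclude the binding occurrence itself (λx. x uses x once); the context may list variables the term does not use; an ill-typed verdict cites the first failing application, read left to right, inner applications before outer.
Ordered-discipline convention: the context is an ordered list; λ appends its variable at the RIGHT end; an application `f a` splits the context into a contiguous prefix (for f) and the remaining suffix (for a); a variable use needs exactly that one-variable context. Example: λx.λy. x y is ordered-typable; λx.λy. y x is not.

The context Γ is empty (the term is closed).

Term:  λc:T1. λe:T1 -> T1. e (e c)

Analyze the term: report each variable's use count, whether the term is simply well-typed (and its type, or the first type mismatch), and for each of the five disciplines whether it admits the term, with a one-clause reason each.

variable uses: c (bound): 1, e (bound): 2
use order (left to right): e, e, c
typing: well-typed at T1 -> (T1 -> T1) -> T1
ordered ✗ (needs contraction — e ×2)
linear ✗ (needs contraction — e ×2)
affine ✗ (needs contraction — e ×2)
relevant ✓ (at least one use each (c, e))
unrestricted ✓ (well-typed at T1 -> (T1 -> T1) -> T1; no restrictions here)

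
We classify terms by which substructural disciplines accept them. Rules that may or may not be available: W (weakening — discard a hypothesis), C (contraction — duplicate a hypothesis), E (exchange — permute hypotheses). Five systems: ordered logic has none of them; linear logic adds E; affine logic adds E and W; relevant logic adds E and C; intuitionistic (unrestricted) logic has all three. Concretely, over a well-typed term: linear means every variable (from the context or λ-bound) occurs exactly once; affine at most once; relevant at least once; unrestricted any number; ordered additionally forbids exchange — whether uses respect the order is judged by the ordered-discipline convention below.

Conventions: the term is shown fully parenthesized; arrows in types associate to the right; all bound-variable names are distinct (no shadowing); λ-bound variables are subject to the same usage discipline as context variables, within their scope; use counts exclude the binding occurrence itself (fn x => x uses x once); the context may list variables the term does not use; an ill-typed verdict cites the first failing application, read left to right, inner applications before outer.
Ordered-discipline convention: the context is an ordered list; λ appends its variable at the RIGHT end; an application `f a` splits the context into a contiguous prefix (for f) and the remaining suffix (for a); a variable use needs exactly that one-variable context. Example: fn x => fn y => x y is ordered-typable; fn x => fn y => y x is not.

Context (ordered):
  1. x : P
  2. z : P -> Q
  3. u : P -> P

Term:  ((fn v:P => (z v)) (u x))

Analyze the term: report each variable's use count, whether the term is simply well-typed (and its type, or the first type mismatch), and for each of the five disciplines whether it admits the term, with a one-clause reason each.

usage: x ×1; z ×1; u ×1; v (bound) ×1
left-to-right use order: z, v, u, x
typing: ✓ — Q
ordered: ✗, needs exchange: uses follow z, v, u, x
linear: ✓, exactly-once usage across x, z, u, v
affine: ✓, x, z, u, v: no repeats, contraction unneeded
relevant: ✓, at least one use each (x, z, u, v)
unrestricted: ✓, type-checks (Q) and nothing is barred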